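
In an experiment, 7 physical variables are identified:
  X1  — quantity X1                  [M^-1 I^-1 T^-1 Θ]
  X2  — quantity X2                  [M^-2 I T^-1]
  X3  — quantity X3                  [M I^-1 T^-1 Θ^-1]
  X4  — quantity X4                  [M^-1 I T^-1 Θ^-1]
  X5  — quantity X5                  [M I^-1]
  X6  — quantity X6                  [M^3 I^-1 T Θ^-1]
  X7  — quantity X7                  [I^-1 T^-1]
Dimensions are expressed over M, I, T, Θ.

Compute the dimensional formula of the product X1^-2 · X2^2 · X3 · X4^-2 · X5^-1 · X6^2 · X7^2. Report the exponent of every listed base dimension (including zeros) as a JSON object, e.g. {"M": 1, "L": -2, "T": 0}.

Dimensional matrix (M×I×T×Θ by X1×X2×X3×X4×X5×X6×X7):
  M: [-1 -2  1 -1  1  3  0]
  I: [-1  1 -1  1 -1 -1 -1]
  T: [-1 -1 -1 -1  0  1 -1]
  Θ: [ 1  0 -1 -1  0 -1  0]
  [M]: (-2)·-1+(2)·-2+(1)·1+(-2)·-1+(-1)·1+(2)·3+(2)·0 = 6
  [I]: (-2)·-1+(2)·1+(1)·-1+(-2)·1+(-1)·-1+(2)·-1+(2)·-1 = -2
  [T]: (-2)·-1+(2)·-1+(1)·-1+(-2)·-1+(-1)·0+(2)·1+(2)·-1 = 1
  [Θ]: (-2)·1+(2)·0+(1)·-1+(-2)·-1+(-1)·0+(2)·-1+(2)·0 = -3
⇒ M^6 I^-2 T Θ^-3

{"M": 6, "I": -2, "T": 1, "Θ": -3}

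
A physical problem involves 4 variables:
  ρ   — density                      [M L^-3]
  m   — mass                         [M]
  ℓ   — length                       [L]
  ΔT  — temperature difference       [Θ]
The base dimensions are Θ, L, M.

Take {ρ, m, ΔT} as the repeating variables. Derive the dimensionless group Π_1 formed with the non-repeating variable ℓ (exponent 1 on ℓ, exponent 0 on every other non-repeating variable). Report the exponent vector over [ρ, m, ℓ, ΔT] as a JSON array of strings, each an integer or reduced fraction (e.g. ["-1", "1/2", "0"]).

["1/3", "-1/3", "1", "0"]

Exponent matrix [Θ,L,M] × [ρ,m,ℓ,ΔT]:
  Θ: [ 0  0  0  1]
  L: [-3  0  1  0]
  M: [ 1  1  0  0]
Echelon form has 3 nonzero rows (pivots: ρ,m,ΔT)
Repeat: ρ,m,ΔT; free: ℓ
RREF:
  r0: [   1    0 -1/3    0]
  r1: [   0    1  1/3    0]
  r2: [   0    0    0    1]
Fix exponent of ℓ at 1; solve each RREF row for its pivot's exponent:
  r0: exp(ρ) + (-1/3)·1 = 0 ⇒ exp(ρ) = 1/3
  r1: exp(m) + (1/3)·1 = 0 ⇒ exp(m) = -1/3
  r2: exp(ΔT) + (0)·1 = 0 ⇒ exp(ΔT) = 0
Π_1 = ρ^(1/3) · m^(-1/3) · ℓ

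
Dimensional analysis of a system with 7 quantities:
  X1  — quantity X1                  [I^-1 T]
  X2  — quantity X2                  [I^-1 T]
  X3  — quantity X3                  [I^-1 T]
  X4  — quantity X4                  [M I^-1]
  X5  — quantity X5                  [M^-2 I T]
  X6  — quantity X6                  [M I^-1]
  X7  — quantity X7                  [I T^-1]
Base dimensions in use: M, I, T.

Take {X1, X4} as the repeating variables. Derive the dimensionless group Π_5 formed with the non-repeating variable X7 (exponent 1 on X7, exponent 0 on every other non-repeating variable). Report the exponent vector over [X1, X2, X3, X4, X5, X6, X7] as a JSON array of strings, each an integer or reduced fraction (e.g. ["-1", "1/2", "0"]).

Write exponents as rows M,I,T / cols X1,X2,X3,X4,X5,X6,X7:
  M: [ 0  0  0  1 -2  1  0]
  I: [-1 -1 -1 -1  1 -1  1]
  T: [ 1  1  1  0  1  0 -1]
Echelon form has 2 nonzero rows (pivots: X1,X4)
Repeat: X1,X4; free: X2,X3,X5,X6,X7
RREF:
  r0: [   1    1    1    0    1    0   -1]
  r1: [   0    0    0    1   -2    1    0]
  r2: [   0    0    0    0    0    0    0]
Fix exponent of X7 at 1, X2 at 0, X3 at 0, X5 at 0, X6 at 0; solve each RREF row for its pivot's exponent:
  r0: exp(X1) + (-1)·1 = 0 ⇒ exp(X1) = 1
  r1: exp(X4) + (0)·1 = 0 ⇒ exp(X4) = 0
Π_5 = X1 · X7

["1", "0", "0", "0", "0", "0", "1"]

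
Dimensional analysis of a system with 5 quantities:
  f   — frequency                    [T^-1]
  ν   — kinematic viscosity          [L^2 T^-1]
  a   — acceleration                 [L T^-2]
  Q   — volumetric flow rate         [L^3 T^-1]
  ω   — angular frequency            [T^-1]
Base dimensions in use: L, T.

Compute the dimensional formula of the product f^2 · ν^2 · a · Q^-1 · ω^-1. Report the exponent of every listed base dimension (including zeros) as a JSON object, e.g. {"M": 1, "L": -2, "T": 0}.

{"L": 2, "T": -4}

Dimensional matrix (L×T by f×ν×a×Q×ω):
  L: [ 0  2  1  3  0]
  T: [-1 -1 -2 -1 -1]
  [L]: (2)·0+(2)·2+(1)·1+(-1)·3+(-1)·0 = 2
  [T]: (2)·-1+(2)·-1+(1)·-2+(-1)·-1+(-1)·-1 = -4
⇒ L^2 T^-4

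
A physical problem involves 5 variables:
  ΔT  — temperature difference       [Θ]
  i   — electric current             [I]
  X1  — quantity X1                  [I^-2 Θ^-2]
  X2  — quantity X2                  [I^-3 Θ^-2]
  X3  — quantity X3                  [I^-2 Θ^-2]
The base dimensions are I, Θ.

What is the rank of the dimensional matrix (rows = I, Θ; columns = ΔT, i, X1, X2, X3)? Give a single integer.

2

Dimensional matrix (I×Θ by ΔT×i×X1×X2×X3):
  I: [ 0  1 -2 -3 -2]
  Θ: [ 1  0 -2 -2 -2]
Row reduction gives pivot columns ΔT,i; rank = 2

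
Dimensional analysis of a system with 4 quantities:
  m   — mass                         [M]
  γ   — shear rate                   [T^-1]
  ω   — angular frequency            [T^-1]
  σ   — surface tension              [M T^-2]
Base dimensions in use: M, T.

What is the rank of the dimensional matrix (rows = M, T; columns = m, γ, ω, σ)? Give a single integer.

2

Exponent matrix [M,T] × [m,γ,ω,σ]:
  M: [ 1  0  0  1]
  T: [ 0 -1 -1 -2]
RREF → pivots at {m,γ} ⇒ r = 2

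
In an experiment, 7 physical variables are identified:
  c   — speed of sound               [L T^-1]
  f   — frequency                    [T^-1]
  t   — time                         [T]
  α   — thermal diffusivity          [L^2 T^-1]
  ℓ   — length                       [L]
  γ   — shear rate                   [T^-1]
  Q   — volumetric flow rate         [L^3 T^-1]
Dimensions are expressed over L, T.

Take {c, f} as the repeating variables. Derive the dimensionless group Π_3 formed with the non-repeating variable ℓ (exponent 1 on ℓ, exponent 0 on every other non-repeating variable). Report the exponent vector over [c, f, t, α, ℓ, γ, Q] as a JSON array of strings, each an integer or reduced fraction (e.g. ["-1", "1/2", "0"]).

["-1", "1", "0", "0", "1", "0", "0"]

Dimensional matrix (L×T by c×f×t×α×ℓ×γ×Q):
  L: [ 1  0  0  2  1  0  3]
  T: [-1 -1  1 -1  0 -1 -1]
Row reduction gives pivot columns c,f; rank = 2
Pivot set = {c,f}, free = {t,α,ℓ,γ,Q}
RREF:
  r0: [   1    0    0    2    1    0    3]
  r1: [   0    1   -1   -1   -1    1   -2]
Fix exponent of ℓ at 1, t at 0, α at 0, γ at 0, Q at 0; solve each RREF row for its pivot's exponent:
  r0: exp(c) + (1)·1 = 0 ⇒ exp(c) = -1
  r1: exp(f) + (-1)·1 = 0 ⇒ exp(f) = 1
Π_3 = c^-1 · f · ℓ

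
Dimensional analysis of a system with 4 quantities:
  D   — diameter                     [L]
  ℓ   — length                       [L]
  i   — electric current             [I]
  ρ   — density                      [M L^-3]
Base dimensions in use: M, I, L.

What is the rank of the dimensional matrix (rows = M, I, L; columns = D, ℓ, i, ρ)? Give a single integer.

Write exponents as rows M,I,L / cols D,ℓ,i,ρ:
  M: [ 0  0  0  1]
  I: [ 0  0  1  0]
  L: [ 1  1  0 -3]
Echelon form has 3 nonzero rows (pivots: D,i,ρ)

3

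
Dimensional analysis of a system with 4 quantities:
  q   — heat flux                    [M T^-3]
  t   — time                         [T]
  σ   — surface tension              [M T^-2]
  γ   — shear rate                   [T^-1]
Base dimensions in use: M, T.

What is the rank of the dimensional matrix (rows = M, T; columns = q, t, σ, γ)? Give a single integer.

Dimensional matrix (M×T by q×t×σ×γ):
  M: [ 1  0  1  0]
  T: [-3  1 -2 -1]
Row reduction gives pivot columns q,t; rank = 2

2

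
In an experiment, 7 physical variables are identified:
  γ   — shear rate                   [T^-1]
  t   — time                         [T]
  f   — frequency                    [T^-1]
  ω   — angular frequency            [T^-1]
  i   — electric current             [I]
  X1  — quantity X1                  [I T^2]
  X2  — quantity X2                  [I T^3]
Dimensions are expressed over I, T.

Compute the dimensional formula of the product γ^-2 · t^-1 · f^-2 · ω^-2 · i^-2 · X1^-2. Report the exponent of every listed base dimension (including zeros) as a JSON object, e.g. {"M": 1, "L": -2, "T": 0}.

Dimensional matrix (I×T by γ×t×f×ω×i×X1×X2):
  I: [ 0  0  0  0  1  1  1]
  T: [-1  1 -1 -1  0  2  3]
  [I]: (-2)·0+(-1)·0+(-2)·0+(-2)·0+(-2)·1+(-2)·1 = -4
  [T]: (-2)·-1+(-1)·1+(-2)·-1+(-2)·-1+(-2)·0+(-2)·2 = 1
⇒ I^-4 T

{"I": -4, "T": 1}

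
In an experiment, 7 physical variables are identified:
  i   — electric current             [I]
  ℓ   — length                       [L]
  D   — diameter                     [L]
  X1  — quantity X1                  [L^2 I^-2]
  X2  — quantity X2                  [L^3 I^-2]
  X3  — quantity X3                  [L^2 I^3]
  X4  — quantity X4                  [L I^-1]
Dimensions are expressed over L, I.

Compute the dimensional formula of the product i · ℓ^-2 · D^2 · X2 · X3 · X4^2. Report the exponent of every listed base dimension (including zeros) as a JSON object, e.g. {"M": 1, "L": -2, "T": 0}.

{"L": 7, "I": 0}

Write exponents as rows L,I / cols i,ℓ,D,X1,X2,X3,X4:
  L: [ 0  1  1  2  3  2  1]
  I: [ 1  0  0 -2 -2  3 -1]
  [L]: (1)·0+(-2)·1+(2)·1+(1)·3+(1)·2+(2)·1 = 7
  [I]: (1)·1+(-2)·0+(2)·0+(1)·-2+(1)·3+(2)·-1 = 0
⇒ L^7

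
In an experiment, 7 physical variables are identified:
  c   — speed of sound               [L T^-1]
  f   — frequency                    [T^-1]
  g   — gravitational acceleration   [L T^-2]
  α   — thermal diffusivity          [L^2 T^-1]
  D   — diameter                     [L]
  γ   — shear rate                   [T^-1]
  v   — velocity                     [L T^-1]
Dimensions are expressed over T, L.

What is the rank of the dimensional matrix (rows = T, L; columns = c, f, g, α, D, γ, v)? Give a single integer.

2

Write exponents as rows T,L / cols c,f,g,α,D,γ,v:
  T: [-1 -1 -2 -1  0 -1 -1]
  L: [ 1  0  1  2  1  0  1]
Row reduction gives pivot columns c,f; rank = 2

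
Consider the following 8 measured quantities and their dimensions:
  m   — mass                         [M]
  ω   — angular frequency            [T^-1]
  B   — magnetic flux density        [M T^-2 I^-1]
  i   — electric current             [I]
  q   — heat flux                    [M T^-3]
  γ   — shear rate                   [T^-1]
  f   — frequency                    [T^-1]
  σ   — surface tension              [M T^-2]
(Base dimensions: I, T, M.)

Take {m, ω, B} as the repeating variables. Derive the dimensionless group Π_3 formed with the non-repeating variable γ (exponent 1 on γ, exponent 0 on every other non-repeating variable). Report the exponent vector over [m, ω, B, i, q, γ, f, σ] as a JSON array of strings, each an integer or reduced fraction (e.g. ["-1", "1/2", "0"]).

["0", "-1", "0", "0", "0", "1", "0", "0"]

Dimensional matrix (I×T×M by m×ω×B×i×q×γ×f×σ):
  I: [ 0  0 -1  1  0  0  0  0]
  T: [ 0 -1 -2  0 -3 -1 -1 -2]
  M: [ 1  0  1  0  1  0  0  1]
Echelon form has 3 nonzero rows (pivots: m,ω,B)
Repeat: m,ω,B; free: i,q,γ,f,σ
RREF:
  r0: [   1    0    0    1    1    0    0    1]
  r1: [   0    1    0    2    3    1    1    2]
  r2: [   0    0    1   -1    0    0    0    0]
Fix exponent of γ at 1, i at 0, q at 0, f at 0, σ at 0; solve each RREF row for its pivot's exponent:
  r0: exp(m) + (0)·1 = 0 ⇒ exp(m) = 0
  r1: exp(ω) + (1)·1 = 0 ⇒ exp(ω) = -1
  r2: exp(B) + (0)·1 = 0 ⇒ exp(B) = 0
Π_3 = ω^-1 · γ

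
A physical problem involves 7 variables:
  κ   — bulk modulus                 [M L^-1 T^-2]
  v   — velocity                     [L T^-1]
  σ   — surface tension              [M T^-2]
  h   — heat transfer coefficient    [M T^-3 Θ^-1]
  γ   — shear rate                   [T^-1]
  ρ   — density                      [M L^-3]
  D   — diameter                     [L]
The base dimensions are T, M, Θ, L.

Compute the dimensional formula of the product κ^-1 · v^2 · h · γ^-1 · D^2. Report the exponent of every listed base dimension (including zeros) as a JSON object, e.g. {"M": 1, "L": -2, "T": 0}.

{"T": -2, "M": 0, "Θ": -1, "L": 5}

Exponent matrix [T,M,Θ,L] × [κ,v,σ,h,γ,ρ,D]:
  T: [-2 -1 -2 -3 -1  0  0]
  M: [ 1  0  1  1  0  1  0]
  Θ: [ 0  0  0 -1  0  0  0]
  L: [-1  1  0  0  0 -3  1]
  [T]: (-1)·-2+(2)·-1+(1)·-3+(-1)·-1+(2)·0 = -2
  [M]: (-1)·1+(2)·0+(1)·1+(-1)·0+(2)·0 = 0
  [Θ]: (-1)·0+(2)·0+(1)·-1+(-1)·0+(2)·0 = -1
  [L]: (-1)·-1+(2)·1+(1)·0+(-1)·0+(2)·1 = 5
⇒ T^-2 Θ^-1 L^5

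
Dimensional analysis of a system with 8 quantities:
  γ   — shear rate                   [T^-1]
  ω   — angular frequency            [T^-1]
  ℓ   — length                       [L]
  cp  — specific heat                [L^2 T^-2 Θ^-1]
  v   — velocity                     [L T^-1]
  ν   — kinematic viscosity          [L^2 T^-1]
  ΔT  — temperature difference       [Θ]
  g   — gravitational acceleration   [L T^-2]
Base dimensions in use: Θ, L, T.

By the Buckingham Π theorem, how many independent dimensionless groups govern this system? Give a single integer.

Write exponents as rows Θ,L,T / cols γ,ω,ℓ,cp,v,ν,ΔT,g:
  Θ: [ 0  0  0 -1  0  0  1  0]
  L: [ 0  0  1  2  1  2  0  1]
  T: [-1 -1  0 -2 -1 -1  0 -2]
RREF → pivots at {γ,ℓ,cp} ⇒ r = 3
8 vars − rank 3 = 5 Π groups

5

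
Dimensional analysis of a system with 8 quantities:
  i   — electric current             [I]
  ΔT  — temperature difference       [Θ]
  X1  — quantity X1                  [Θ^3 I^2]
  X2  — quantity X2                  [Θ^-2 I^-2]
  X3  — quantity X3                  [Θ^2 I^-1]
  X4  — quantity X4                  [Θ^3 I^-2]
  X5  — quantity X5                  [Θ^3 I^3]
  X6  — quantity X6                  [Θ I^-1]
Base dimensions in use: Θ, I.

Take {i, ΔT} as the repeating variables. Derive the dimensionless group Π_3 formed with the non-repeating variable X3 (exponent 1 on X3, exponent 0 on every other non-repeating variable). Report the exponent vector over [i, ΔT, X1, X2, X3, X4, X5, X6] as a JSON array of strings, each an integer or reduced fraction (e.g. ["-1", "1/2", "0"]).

["1", "-2", "0", "0", "1", "0", "0", "0"]

Dimensional matrix (Θ×I by i×ΔT×X1×X2×X3×X4×X5×X6):
  Θ: [ 0  1  3 -2  2  3  3  1]
  I: [ 1  0  2 -2 -1 -2  3 -1]
Row reduction gives pivot columns i,ΔT; rank = 2
Pivot set = {i,ΔT}, free = {X1,X2,X3,X4,X5,X6}
RREF:
  r0: [   1    0    2   -2   -1   -2    3   -1]
  r1: [   0    1    3   -2    2    3    3    1]
Fix exponent of X3 at 1, X1 at 0, X2 at 0, X4 at 0, X5 at 0, X6 at 0; solve each RREF row for its pivot's exponent:
  r0: exp(i) + (-1)·1 = 0 ⇒ exp(i) = 1
  r1: exp(ΔT) + (2)·1 = 0 ⇒ exp(ΔT) = -2
Π_3 = i · ΔT^-2 · X3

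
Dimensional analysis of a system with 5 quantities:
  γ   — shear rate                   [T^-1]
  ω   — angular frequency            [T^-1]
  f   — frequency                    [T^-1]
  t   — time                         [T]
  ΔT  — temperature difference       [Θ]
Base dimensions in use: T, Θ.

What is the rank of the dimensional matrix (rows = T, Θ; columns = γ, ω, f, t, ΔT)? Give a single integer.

2

Exponent matrix [T,Θ] × [γ,ω,f,t,ΔT]:
  T: [-1 -1 -1  1  0]
  Θ: [ 0  0  0  0  1]
RREF → pivots at {γ,ΔT} ⇒ r = 2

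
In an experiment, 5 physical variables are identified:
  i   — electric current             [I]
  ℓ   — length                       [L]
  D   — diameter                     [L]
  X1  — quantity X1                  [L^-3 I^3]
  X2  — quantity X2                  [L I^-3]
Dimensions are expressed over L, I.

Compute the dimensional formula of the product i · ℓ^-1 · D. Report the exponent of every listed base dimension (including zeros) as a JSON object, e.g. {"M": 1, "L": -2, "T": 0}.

{"L": 0, "I": 1}

Exponent matrix [L,I] × [i,ℓ,D,X1,X2]:
  L: [ 0  1  1 -3  1]
  I: [ 1  0  0  3 -3]
  [L]: (1)·0+(-1)·1+(1)·1 = 0
  [I]: (1)·1+(-1)·0+(1)·0 = 1
⇒ I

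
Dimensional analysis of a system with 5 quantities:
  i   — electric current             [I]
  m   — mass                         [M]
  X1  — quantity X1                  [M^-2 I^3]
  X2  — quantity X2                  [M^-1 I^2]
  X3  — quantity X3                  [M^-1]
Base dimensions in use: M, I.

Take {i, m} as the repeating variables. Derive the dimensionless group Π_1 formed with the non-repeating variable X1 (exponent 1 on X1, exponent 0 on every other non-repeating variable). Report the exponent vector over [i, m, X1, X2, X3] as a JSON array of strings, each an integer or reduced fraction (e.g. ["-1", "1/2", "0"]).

Exponent matrix [M,I] × [i,m,X1,X2,X3]:
  M: [ 0  1 -2 -1 -1]
  I: [ 1  0  3  2  0]
Row reduction gives pivot columns i,m; rank = 2
Repeat: i,m; free: X1,X2,X3
RREF:
  r0: [   1    0    3    2    0]
  r1: [   0    1   -2   -1   -1]
Fix exponent of X1 at 1, X2 at 0, X3 at 0; solve each RREF row for its pivot's exponent:
  r0: exp(i) + (3)·1 = 0 ⇒ exp(i) = -3
  r1: exp(m) + (-2)·1 = 0 ⇒ exp(m) = 2
Π_1 = i^-3 · m^2 · X1

["-3", "2", "1", "0", "0"]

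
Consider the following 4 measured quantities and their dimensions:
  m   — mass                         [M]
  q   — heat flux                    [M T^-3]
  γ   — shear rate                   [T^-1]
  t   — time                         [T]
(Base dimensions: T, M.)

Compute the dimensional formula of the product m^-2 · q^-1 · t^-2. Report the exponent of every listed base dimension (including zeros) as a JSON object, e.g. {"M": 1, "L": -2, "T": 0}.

{"T": 1, "M": -3}

Write exponents as rows T,M / cols m,q,γ,t:
  T: [ 0 -3 -1  1]
  M: [ 1  1  0  0]
  [T]: (-2)·0+(-1)·-3+(-2)·1 = 1
  [M]: (-2)·1+(-1)·1+(-2)·0 = -3
⇒ T M^-3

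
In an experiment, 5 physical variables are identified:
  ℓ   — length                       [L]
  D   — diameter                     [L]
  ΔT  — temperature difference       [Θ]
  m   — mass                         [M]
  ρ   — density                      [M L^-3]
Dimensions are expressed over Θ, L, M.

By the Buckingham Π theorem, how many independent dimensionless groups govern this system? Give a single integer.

2

Exponent matrix [Θ,L,M] × [ℓ,D,ΔT,m,ρ]:
  Θ: [ 0  0  1  0  0]
  L: [ 1  1  0  0 -3]
  M: [ 0  0  0  1  1]
RREF → pivots at {ℓ,ΔT,m} ⇒ r = 3
5 vars − rank 3 = 2 Π groups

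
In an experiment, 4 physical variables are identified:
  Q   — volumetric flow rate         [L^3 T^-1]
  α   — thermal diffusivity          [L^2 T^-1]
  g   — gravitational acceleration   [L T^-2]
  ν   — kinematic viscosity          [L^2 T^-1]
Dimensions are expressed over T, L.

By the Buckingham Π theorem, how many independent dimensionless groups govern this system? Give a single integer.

2

Write exponents as rows T,L / cols Q,α,g,ν:
  T: [-1 -1 -2 -1]
  L: [ 3  2  1  2]
Row reduction gives pivot columns Q,α; rank = 2
n=4, r=2 ⇒ 2 dimensionless groups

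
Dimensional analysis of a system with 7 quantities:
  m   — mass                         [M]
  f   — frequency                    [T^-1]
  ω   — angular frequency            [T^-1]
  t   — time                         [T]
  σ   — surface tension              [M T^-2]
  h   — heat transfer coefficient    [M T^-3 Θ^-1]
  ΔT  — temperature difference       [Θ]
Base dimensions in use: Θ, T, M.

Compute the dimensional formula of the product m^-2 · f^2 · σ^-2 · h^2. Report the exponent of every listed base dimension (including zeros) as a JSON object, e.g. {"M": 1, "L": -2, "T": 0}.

Write exponents as rows Θ,T,M / cols m,f,ω,t,σ,h,ΔT:
  Θ: [ 0  0  0  0  0 -1  1]
  T: [ 0 -1 -1  1 -2 -3  0]
  M: [ 1  0  0  0  1  1  0]
  [Θ]: (-2)·0+(2)·0+(-2)·0+(2)·-1 = -2
  [T]: (-2)·0+(2)·-1+(-2)·-2+(2)·-3 = -4
  [M]: (-2)·1+(2)·0+(-2)·1+(2)·1 = -2
⇒ Θ^-2 T^-4 M^-2

{"Θ": -2, "T": -4, "M": -2}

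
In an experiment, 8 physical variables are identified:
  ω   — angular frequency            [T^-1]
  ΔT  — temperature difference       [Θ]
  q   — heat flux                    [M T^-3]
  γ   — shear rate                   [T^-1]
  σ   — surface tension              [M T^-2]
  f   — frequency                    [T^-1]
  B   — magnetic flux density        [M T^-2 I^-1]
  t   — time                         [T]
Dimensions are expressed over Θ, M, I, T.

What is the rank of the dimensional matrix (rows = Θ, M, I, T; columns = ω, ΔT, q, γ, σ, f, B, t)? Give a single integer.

Write exponents as rows Θ,M,I,T / cols ω,ΔT,q,γ,σ,f,B,t:
  Θ: [ 0  1  0  0  0  0  0  0]
  M: [ 0  0  1  0  1  0  1  0]
  I: [ 0  0  0  0  0  0 -1  0]
  T: [-1  0 -3 -1 -2 -1 -2  1]
RREF → pivots at {ω,ΔT,q,B} ⇒ r = 4

4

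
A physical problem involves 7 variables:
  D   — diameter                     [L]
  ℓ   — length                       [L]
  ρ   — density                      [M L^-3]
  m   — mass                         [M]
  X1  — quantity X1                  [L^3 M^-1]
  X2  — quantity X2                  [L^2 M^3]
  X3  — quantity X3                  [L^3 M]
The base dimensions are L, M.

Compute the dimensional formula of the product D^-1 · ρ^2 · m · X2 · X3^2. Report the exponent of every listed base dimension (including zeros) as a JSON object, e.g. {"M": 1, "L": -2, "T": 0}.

{"L": 1, "M": 8}

Exponent matrix [L,M] × [D,ℓ,ρ,m,X1,X2,X3]:
  L: [ 1  1 -3  0  3  2  3]
  M: [ 0  0  1  1 -1  3  1]
  [L]: (-1)·1+(2)·-3+(1)·0+(1)·2+(2)·3 = 1
  [M]: (-1)·0+(2)·1+(1)·1+(1)·3+(2)·1 = 8
⇒ L M^8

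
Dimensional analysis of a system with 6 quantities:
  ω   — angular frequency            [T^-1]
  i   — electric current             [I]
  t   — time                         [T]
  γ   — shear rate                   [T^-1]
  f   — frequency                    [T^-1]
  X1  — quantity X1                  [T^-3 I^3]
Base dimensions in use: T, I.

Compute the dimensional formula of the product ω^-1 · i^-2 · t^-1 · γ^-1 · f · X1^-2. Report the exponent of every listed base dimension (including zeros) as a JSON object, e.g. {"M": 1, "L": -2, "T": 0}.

{"T": 6, "I": -8}

Write exponents as rows T,I / cols ω,i,t,γ,f,X1:
  T: [-1  0  1 -1 -1 -3]
  I: [ 0  1  0  0  0  3]
  [T]: (-1)·-1+(-2)·0+(-1)·1+(-1)·-1+(1)·-1+(-2)·-3 = 6
  [I]: (-1)·0+(-2)·1+(-1)·0+(-1)·0+(1)·0+(-2)·3 = -8
⇒ T^6 I^-8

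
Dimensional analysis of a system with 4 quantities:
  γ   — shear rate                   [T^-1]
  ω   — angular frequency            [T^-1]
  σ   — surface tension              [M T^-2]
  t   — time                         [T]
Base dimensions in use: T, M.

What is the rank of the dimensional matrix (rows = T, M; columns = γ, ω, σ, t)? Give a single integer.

2

Exponent matrix [T,M] × [γ,ω,σ,t]:
  T: [-1 -1 -2  1]
  M: [ 0  0  1  0]
Row reduction gives pivot columns γ,σ; rank = 2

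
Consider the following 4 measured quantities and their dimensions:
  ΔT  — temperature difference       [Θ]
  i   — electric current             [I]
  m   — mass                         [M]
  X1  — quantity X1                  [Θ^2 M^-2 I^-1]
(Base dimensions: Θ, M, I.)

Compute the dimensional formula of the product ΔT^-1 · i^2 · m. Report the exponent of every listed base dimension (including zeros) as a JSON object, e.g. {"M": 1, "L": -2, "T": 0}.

{"Θ": -1, "M": 1, "I": 2}

Write exponents as rows Θ,M,I / cols ΔT,i,m,X1:
  Θ: [ 1  0  0  2]
  M: [ 0  0  1 -2]
  I: [ 0  1  0 -1]
  [Θ]: (-1)·1+(2)·0+(1)·0 = -1
  [M]: (-1)·0+(2)·0+(1)·1 = 1
  [I]: (-1)·0+(2)·1+(1)·0 = 2
⇒ Θ^-1 M I^2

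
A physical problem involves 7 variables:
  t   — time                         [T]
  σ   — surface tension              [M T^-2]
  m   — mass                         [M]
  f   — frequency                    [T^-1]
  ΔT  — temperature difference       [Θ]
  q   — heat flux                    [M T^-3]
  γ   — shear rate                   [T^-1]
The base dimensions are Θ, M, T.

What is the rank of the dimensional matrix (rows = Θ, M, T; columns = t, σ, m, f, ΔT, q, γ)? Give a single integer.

3

Write exponents as rows Θ,M,T / cols t,σ,m,f,ΔT,q,γ:
  Θ: [ 0  0  0  0  1  0  0]
  M: [ 0  1  1  0  0  1  0]
  T: [ 1 -2  0 -1  0 -3 -1]
RREF → pivots at {t,σ,ΔT} ⇒ r = 3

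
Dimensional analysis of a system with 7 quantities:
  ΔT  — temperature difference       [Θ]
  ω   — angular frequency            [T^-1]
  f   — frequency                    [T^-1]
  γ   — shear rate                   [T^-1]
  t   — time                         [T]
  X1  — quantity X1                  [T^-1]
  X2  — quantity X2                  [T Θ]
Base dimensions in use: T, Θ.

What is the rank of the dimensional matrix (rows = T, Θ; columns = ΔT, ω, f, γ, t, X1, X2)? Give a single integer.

2

Write exponents as rows T,Θ / cols ΔT,ω,f,γ,t,X1,X2:
  T: [ 0 -1 -1 -1  1 -1  1]
  Θ: [ 1  0  0  0  0  0  1]
Echelon form has 2 nonzero rows (pivots: ΔT,ω)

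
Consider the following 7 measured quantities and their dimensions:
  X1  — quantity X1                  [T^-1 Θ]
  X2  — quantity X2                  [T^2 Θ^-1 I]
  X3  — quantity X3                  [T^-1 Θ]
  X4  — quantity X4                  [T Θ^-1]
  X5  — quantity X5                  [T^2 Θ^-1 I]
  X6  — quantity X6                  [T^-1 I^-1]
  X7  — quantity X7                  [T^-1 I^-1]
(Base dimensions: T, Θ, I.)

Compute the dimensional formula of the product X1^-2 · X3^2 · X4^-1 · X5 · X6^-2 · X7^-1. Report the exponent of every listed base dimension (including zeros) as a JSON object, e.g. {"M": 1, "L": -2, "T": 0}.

Write exponents as rows T,Θ,I / cols X1,X2,X3,X4,X5,X6,X7:
  T: [-1  2 -1  1  2 -1 -1]
  Θ: [ 1 -1  1 -1 -1  0  0]
  I: [ 0  1  0  0  1 -1 -1]
  [T]: (-2)·-1+(2)·-1+(-1)·1+(1)·2+(-2)·-1+(-1)·-1 = 4
  [Θ]: (-2)·1+(2)·1+(-1)·-1+(1)·-1+(-2)·0+(-1)·0 = 0
  [I]: (-2)·0+(2)·0+(-1)·0+(1)·1+(-2)·-1+(-1)·-1 = 4
⇒ T^4 I^4

{"T": 4, "Θ": 0, "I": 4}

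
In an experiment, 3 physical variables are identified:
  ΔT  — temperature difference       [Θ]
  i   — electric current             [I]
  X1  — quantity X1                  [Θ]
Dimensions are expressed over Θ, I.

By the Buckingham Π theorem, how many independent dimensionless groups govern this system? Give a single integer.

Write exponents as rows Θ,I / cols ΔT,i,X1:
  Θ: [ 1  0  1]
  I: [ 0  1  0]
RREF → pivots at {ΔT,i} ⇒ r = 2
Π count = n − r = 3 − 2 = 1

1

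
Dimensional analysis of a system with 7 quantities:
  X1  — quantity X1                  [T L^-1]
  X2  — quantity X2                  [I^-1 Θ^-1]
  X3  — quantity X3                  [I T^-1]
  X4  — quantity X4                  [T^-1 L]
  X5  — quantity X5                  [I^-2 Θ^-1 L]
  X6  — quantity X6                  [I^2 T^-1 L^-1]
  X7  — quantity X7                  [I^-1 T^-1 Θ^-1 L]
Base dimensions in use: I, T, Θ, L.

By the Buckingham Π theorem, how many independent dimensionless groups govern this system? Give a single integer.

Write exponents as rows I,T,Θ,L / cols X1,X2,X3,X4,X5,X6,X7:
  I: [ 0 -1  1  0 -2  2 -1]
  T: [ 1  0 -1 -1  0 -1 -1]
  Θ: [ 0 -1  0  0 -1  0 -1]
  L: [-1  0  0  1  1 -1  1]
Echelon form has 3 nonzero rows (pivots: X1,X2,X3)
n=7, r=3 ⇒ 4 dimensionless groups

4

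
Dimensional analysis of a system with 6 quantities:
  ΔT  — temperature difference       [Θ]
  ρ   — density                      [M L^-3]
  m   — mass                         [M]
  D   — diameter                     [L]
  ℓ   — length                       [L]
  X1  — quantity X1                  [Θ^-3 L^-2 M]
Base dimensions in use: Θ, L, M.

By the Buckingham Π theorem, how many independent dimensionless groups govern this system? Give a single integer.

Dimensional matrix (Θ×L×M by ΔT×ρ×m×D×ℓ×X1):
  Θ: [ 1  0  0  0  0 -3]
  L: [ 0 -3  0  1  1 -2]
  M: [ 0  1  1  0  0  1]
Echelon form has 3 nonzero rows (pivots: ΔT,ρ,m)
6 vars − rank 3 = 3 Π groups

3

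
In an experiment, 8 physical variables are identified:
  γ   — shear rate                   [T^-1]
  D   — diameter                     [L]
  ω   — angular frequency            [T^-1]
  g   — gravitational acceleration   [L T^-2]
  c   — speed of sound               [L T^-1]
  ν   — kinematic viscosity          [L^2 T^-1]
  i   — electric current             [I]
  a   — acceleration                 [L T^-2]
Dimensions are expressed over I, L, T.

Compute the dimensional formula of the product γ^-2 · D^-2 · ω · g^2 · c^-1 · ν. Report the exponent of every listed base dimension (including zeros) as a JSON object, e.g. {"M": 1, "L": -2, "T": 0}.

{"I": 0, "L": 1, "T": -3}

Dimensional matrix (I×L×T by γ×D×ω×g×c×ν×i×a):
  I: [ 0  0  0  0  0  0  1  0]
  L: [ 0  1  0  1  1  2  0  1]
  T: [-1  0 -1 -2 -1 -1  0 -2]
  [I]: (-2)·0+(-2)·0+(1)·0+(2)·0+(-1)·0+(1)·0 = 0
  [L]: (-2)·0+(-2)·1+(1)·0+(2)·1+(-1)·1+(1)·2 = 1
  [T]: (-2)·-1+(-2)·0+(1)·-1+(2)·-2+(-1)·-1+(1)·-1 = -3
⇒ L T^-3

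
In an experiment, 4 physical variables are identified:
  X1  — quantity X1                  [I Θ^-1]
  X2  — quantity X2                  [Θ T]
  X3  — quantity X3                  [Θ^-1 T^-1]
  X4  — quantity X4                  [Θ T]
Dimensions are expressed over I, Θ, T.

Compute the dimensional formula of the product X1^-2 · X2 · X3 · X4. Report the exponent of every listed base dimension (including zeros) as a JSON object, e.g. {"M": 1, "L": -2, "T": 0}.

Dimensional matrix (I×Θ×T by X1×X2×X3×X4):
  I: [ 1  0  0  0]
  Θ: [-1  1 -1  1]
  T: [ 0  1 -1  1]
  [I]: (-2)·1+(1)·0+(1)·0+(1)·0 = -2
  [Θ]: (-2)·-1+(1)·1+(1)·-1+(1)·1 = 3
  [T]: (-2)·0+(1)·1+(1)·-1+(1)·1 = 1
⇒ I^-2 Θ^3 T

{"I": -2, "Θ": 3, "T": 1}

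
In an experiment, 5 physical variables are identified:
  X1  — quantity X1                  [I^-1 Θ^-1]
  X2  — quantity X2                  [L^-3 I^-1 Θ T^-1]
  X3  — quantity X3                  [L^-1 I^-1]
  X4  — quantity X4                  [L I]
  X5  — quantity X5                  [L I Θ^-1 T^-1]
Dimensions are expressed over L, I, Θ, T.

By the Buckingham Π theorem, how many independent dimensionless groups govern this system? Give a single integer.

2

Write exponents as rows L,I,Θ,T / cols X1,X2,X3,X4,X5:
  L: [ 0 -3 -1  1  1]
  I: [-1 -1 -1  1  1]
  Θ: [-1  1  0  0 -1]
  T: [ 0 -1  0  0 -1]
Row reduction gives pivot columns X1,X2,X3; rank = 3
n=5, r=3 ⇒ 2 dimensionless groups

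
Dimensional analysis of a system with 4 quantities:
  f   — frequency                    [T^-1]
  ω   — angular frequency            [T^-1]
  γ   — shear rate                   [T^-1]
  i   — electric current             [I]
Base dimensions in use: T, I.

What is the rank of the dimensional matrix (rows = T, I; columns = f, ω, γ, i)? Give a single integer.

Exponent matrix [T,I] × [f,ω,γ,i]:
  T: [-1 -1 -1  0]
  I: [ 0  0  0  1]
RREF → pivots at {f,i} ⇒ r = 2

2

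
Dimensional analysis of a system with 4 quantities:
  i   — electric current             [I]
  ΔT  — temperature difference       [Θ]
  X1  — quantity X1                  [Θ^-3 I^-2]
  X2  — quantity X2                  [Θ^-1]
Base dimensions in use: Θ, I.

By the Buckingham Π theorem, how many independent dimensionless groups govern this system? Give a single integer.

Write exponents as rows Θ,I / cols i,ΔT,X1,X2:
  Θ: [ 0  1 -3 -1]
  I: [ 1  0 -2  0]
RREF → pivots at {i,ΔT} ⇒ r = 2
n=4, r=2 ⇒ 2 dimensionless groups

2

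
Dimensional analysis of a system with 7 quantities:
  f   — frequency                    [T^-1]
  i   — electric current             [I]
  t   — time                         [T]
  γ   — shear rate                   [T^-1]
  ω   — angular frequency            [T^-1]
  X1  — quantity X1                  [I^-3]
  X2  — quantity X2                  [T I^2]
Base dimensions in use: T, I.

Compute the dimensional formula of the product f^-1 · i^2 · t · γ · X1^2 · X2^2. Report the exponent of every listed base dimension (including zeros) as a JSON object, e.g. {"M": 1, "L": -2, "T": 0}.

{"T": 3, "I": 0}

Dimensional matrix (T×I by f×i×t×γ×ω×X1×X2):
  T: [-1  0  1 -1 -1  0  1]
  I: [ 0  1  0  0  0 -3  2]
  [T]: (-1)·-1+(2)·0+(1)·1+(1)·-1+(2)·0+(2)·1 = 3
  [I]: (-1)·0+(2)·1+(1)·0+(1)·0+(2)·-3+(2)·2 = 0
⇒ T^3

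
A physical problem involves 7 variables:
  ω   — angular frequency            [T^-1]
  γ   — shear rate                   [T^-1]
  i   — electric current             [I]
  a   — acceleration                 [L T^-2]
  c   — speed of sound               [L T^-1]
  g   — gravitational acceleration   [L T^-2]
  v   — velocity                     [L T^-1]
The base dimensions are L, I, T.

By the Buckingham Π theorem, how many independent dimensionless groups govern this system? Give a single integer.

4

Exponent matrix [L,I,T] × [ω,γ,i,a,c,g,v]:
  L: [ 0  0  0  1  1  1  1]
  I: [ 0  0  1  0  0  0  0]
  T: [-1 -1  0 -2 -1 -2 -1]
RREF → pivots at {ω,i,a} ⇒ r = 3
n=7, r=3 ⇒ 4 dimensionless groups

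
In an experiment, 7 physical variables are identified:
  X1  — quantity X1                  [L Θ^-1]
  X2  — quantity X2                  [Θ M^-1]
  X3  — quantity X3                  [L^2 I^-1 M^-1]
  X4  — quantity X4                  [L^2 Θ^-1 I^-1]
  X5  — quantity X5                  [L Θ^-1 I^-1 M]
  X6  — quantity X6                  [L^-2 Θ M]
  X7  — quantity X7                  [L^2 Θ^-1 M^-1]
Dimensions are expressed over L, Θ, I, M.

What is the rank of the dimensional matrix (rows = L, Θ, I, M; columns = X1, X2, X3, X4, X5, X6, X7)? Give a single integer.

3

Exponent matrix [L,Θ,I,M] × [X1,X2,X3,X4,X5,X6,X7]:
  L: [ 1  0  2  2  1 -2  2]
  Θ: [-1  1  0 -1 -1  1 -1]
  I: [ 0  0 -1 -1 -1  0  0]
  M: [ 0 -1 -1  0  1  1 -1]
RREF → pivots at {X1,X2,X3} ⇒ r = 3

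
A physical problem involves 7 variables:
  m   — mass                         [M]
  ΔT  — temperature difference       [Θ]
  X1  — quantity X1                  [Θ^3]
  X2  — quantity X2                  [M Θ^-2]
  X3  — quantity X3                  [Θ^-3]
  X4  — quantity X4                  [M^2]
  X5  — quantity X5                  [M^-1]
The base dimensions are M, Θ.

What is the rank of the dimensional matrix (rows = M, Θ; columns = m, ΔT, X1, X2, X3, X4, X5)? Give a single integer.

Dimensional matrix (M×Θ by m×ΔT×X1×X2×X3×X4×X5):
  M: [ 1  0  0  1  0  2 -1]
  Θ: [ 0  1  3 -2 -3  0  0]
Echelon form has 2 nonzero rows (pivots: m,ΔT)

2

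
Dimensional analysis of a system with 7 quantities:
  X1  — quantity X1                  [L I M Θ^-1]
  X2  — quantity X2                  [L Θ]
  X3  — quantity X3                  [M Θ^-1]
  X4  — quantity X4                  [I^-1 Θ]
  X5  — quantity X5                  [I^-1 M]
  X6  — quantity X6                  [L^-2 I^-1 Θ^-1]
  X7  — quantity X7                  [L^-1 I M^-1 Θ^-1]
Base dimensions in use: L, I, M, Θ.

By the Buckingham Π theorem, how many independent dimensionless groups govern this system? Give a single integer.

Write exponents as rows L,I,M,Θ / cols X1,X2,X3,X4,X5,X6,X7:
  L: [ 1  1  0  0  0 -2 -1]
  I: [ 1  0  0 -1 -1 -1  1]
  M: [ 1  0  1  0  1  0 -1]
  Θ: [-1  1 -1  1  0 -1 -1]
Echelon form has 3 nonzero rows (pivots: X1,X2,X3)
n=7, r=3 ⇒ 4 dimensionless groups

4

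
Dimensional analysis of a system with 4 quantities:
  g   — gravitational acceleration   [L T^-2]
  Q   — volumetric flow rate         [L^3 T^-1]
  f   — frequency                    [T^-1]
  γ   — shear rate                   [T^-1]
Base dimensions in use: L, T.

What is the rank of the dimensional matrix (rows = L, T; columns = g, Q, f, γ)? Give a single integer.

Write exponents as rows L,T / cols g,Q,f,γ:
  L: [ 1  3  0  0]
  T: [-2 -1 -1 -1]
Echelon form has 2 nonzero rows (pivots: g,Q)

2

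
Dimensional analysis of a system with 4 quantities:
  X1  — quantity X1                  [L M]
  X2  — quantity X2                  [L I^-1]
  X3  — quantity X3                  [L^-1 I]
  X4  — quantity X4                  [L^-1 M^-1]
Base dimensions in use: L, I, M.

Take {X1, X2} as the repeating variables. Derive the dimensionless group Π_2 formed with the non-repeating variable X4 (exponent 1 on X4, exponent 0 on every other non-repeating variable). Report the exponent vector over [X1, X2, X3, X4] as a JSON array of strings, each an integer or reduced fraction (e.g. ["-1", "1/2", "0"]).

Write exponents as rows L,I,M / cols X1,X2,X3,X4:
  L: [ 1  1 -1 -1]
  I: [ 0 -1  1  0]
  M: [ 1  0  0 -1]
Row reduction gives pivot columns X1,X2; rank = 2
Repeat: X1,X2; free: X3,X4
RREF:
  r0: [   1    0    0   -1]
  r1: [   0    1   -1    0]
  r2: [   0    0    0    0]
Fix exponent of X4 at 1, X3 at 0; solve each RREF row for its pivot's exponent:
  r0: exp(X1) + (-1)·1 = 0 ⇒ exp(X1) = 1
  r1: exp(X2) + (0)·1 = 0 ⇒ exp(X2) = 0
Π_2 = X1 · X4

["1", "0", "0", "1"]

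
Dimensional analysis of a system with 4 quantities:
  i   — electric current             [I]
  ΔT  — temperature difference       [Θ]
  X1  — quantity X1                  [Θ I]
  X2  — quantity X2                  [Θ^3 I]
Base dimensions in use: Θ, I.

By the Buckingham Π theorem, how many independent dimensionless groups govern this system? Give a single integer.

Dimensional matrix (Θ×I by i×ΔT×X1×X2):
  Θ: [ 0  1  1  3]
  I: [ 1  0  1  1]
Echelon form has 2 nonzero rows (pivots: i,ΔT)
n=4, r=2 ⇒ 2 dimensionless groups

2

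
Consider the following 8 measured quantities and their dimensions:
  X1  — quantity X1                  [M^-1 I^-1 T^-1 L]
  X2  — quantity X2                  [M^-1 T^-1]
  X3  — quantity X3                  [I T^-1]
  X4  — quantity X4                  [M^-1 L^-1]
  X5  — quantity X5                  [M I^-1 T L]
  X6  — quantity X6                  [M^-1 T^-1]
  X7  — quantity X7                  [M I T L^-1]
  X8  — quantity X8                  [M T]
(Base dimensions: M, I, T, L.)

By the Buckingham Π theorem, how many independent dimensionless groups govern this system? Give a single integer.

Dimensional matrix (M×I×T×L by X1×X2×X3×X4×X5×X6×X7×X8):
  M: [-1 -1  0 -1  1 -1  1  1]
  I: [-1  0  1  0 -1  0  1  0]
  T: [-1 -1 -1  0  1 -1  1  1]
  L: [ 1  0  0 -1  1  0 -1  0]
Echelon form has 3 nonzero rows (pivots: X1,X2,X3)
Π count = n − r = 8 − 3 = 5

5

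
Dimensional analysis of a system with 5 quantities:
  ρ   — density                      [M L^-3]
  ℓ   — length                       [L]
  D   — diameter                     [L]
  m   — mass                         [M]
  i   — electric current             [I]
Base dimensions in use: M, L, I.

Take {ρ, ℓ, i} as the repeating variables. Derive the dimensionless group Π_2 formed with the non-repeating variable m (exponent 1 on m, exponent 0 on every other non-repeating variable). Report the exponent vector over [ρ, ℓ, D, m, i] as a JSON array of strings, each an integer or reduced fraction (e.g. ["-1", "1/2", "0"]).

["-1", "-3", "0", "1", "0"]

Write exponents as rows M,L,I / cols ρ,ℓ,D,m,i:
  M: [ 1  0  0  1  0]
  L: [-3  1  1  0  0]
  I: [ 0  0  0  0  1]
Row reduction gives pivot columns ρ,ℓ,i; rank = 3
Pivot set = {ρ,ℓ,i}, free = {D,m}
RREF:
  r0: [   1    0    0    1    0]
  r1: [   0    1    1    3    0]
  r2: [   0    0    0    0    1]
Fix exponent of m at 1, D at 0; solve each RREF row for its pivot's exponent:
  r0: exp(ρ) + (1)·1 = 0 ⇒ exp(ρ) = -1
  r1: exp(ℓ) + (3)·1 = 0 ⇒ exp(ℓ) = -3
  r2: exp(i) + (0)·1 = 0 ⇒ exp(i) = 0
Π_2 = ρ^-1 · ℓ^-3 · m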